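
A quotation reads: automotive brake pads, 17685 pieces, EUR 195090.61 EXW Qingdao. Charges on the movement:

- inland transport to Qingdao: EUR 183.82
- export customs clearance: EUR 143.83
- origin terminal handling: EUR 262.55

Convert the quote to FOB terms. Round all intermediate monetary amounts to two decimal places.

From EXW to FOB, the seller additionally bears: inland to port, export clearance, origin terminal.
FOB price = 195090.61 + 183.82 + 143.83 + 262.55 = 195680.81

FOB price: EUR 195680.81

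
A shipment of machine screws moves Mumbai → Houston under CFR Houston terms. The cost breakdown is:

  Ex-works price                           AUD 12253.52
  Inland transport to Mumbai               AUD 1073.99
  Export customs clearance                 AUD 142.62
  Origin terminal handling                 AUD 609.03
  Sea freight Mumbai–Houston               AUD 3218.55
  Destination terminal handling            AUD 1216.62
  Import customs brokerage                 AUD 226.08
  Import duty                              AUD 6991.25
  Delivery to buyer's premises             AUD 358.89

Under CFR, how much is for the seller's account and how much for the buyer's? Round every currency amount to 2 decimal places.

CFR: the seller pays costs through ocean freight to the destination port, but not insurance.
Seller's account: goods 12253.52 + inland to port 1073.99 + export clearance 142.62 + origin terminal 609.03 + freight 3218.55 = 17297.71
Buyer's account: destination terminal 1216.62 + brokerage 226.08 + duty 6991.25 + delivery 358.89 = 8792.84

Seller: AUD 17297.71; buyer: AUD 8792.84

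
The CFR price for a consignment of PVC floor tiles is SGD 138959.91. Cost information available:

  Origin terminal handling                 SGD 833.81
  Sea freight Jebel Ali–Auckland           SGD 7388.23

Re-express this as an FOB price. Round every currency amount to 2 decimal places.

FOB price: SGD 131571.68

Not relevant to the conversion: origin terminal — on the seller under both CFR and FOB; already in the CFR price and stays in the FOB price.
From CFR to FOB, the seller no longer bears: freight.
FOB price = 138959.91 − 7388.23 = 131571.68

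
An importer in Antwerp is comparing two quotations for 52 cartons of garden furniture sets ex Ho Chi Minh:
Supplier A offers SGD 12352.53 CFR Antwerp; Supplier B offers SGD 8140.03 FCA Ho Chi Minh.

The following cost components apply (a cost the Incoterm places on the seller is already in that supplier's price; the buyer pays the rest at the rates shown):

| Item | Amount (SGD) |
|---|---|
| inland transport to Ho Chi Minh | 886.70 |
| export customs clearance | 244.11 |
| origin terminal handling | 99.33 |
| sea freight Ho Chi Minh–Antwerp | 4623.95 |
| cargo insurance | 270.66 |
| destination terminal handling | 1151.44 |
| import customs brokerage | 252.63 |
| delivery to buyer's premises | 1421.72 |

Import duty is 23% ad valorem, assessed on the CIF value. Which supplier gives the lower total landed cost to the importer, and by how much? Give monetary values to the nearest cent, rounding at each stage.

Supplier A (CFR):
CIF value = CFR price + insurance = 12352.53 + 270.66 = 12623.19
Import duty = 12623.19 × 23% = 2903.33
Buyer bears (A): 270.66 + 1151.44 + 252.63 + 1421.72 = 3096.45
Landed cost (A) = invoice 12352.53 + 3096.45 + duty 2903.33 = 18352.31
Supplier B (FCA):
CIF value = FCA price + origin terminal + freight + insurance = 8140.03 + 99.33 + 4623.95 + 270.66 = 13133.97
Import duty = 13133.97 × 23% = 3020.81
Buyer bears (B): 99.33 + 4623.95 + 270.66 + 1151.44 + 252.63 + 1421.72 = 7819.73
Landed cost (B) = invoice 8140.03 + 7819.73 + duty 3020.81 = 18980.57
Difference = |18352.31 − 18980.57| = 628.26

Supplier A is cheaper by SGD 628.26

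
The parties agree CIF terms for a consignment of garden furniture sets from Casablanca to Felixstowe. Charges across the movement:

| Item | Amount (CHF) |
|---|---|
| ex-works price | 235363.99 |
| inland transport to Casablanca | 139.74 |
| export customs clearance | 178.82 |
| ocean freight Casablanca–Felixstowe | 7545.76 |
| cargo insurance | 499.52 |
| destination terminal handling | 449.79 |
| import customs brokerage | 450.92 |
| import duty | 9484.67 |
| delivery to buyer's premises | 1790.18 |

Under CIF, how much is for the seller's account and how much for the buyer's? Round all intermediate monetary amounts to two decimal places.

Seller: CHF 243727.83; buyer: CHF 12175.56

CIF: the seller pays costs through ocean freight and marine insurance to the destination port.
Seller's account: goods 235363.99 + inland to port 139.74 + export clearance 178.82 + freight 7545.76 + insurance 499.52 = 243727.83
Buyer's account: destination terminal 449.79 + brokerage 450.92 + duty 9484.67 + delivery 1790.18 = 12175.56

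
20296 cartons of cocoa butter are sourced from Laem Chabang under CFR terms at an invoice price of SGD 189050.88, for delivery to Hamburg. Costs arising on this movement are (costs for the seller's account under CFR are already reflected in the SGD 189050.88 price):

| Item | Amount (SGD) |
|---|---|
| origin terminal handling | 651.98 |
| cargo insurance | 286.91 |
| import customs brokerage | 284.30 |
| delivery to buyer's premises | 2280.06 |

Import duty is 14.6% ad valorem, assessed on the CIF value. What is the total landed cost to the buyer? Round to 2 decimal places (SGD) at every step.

Total landed cost: SGD 219545.47

CFR: the seller pays costs through ocean freight to the destination port, but not insurance.
Already in the invoice (seller's account under CFR): origin terminal — exclude.
CIF value = CFR price + insurance = 189050.88 + 286.91 = 189337.79
Import duty = 189337.79 × 14.6% = 27643.32
Buyer bears: insurance 286.91 + brokerage 284.30 + delivery 2280.06 + duty 27643.32 = 30494.59
Landed cost = invoice 189050.88 + 30494.59 = 219545.47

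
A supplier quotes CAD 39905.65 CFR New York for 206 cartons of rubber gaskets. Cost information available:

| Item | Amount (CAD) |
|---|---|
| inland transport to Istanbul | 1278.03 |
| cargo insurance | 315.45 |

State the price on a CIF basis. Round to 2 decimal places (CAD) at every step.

Not relevant to the conversion: inland to port — on the seller under both CFR and CIF; already in the CFR price and stays in the CIF price.
From CFR to CIF, the seller additionally bears: insurance.
CIF price = 39905.65 + 315.45 = 40221.10

CIF price: CAD 40221.10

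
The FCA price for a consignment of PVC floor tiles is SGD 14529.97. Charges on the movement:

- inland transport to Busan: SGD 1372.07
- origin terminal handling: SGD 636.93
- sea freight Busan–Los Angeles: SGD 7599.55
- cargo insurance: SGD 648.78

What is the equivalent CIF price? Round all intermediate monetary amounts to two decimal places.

Not relevant to the conversion: inland to port — on the seller under both FCA and CIF; already in the FCA price and stays in the CIF price.
From FCA to CIF, the seller additionally bears: origin terminal, freight, insurance.
CIF price = 14529.97 + 636.93 + 7599.55 + 648.78 = 23415.23

CIF price: SGD 23415.23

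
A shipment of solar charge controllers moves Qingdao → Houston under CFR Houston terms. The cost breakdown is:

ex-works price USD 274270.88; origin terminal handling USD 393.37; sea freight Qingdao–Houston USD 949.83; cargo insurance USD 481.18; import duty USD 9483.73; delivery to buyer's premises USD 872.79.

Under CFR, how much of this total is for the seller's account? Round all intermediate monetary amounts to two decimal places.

Seller's account: USD 275614.08

CFR: the seller pays costs through ocean freight to the destination port, but not insurance.
Seller's account: goods 274270.88 + origin terminal 393.37 + freight 949.83 = 275614.08
Buyer's account: insurance 481.18 + duty 9483.73 + delivery 872.79 = 10837.70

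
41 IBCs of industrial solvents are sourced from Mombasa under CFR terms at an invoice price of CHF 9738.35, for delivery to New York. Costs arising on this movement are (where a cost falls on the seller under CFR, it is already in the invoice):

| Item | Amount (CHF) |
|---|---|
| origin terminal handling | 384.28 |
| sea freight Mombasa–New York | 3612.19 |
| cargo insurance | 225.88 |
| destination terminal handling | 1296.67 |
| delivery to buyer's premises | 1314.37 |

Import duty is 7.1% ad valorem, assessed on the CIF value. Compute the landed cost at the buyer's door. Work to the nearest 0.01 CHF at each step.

CFR: the seller pays costs through ocean freight to the destination port, but not insurance.
Already in the invoice (seller's account under CFR): origin terminal, freight — exclude.
CIF value = CFR price + insurance = 9738.35 + 225.88 = 9964.23
Import duty = 9964.23 × 7.1% = 707.46
Buyer bears: insurance 225.88 + destination terminal 1296.67 + delivery 1314.37 + duty 707.46 = 3544.38
Landed cost = invoice 9738.35 + 3544.38 = 13282.73

Total landed cost: CHF 13282.73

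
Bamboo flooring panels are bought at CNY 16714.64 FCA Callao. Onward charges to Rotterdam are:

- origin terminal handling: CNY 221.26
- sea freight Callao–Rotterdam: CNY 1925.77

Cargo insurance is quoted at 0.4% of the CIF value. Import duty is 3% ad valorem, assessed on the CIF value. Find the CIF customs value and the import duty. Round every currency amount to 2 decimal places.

Let C be the CIF value. C = FCA price + pre-shipment costs + freight + 0.4% × C
C − 0.4% × C = 16714.64 + 221.26 + 1925.77
0.996 × C = 18861.67
C = 18861.67 / 0.996 = 18937.42
Insurance premium = 0.4% × 18937.42 = 75.75
Import duty = 18937.42 × 3% = 568.12

CIF value: CNY 18937.42; import duty: CNY 568.12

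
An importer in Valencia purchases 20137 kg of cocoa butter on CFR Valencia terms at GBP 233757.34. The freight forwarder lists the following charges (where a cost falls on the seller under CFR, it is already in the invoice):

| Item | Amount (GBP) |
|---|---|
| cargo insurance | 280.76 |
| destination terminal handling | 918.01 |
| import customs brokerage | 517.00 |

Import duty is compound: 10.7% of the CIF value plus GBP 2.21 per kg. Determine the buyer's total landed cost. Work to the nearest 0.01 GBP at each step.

CFR: the seller pays costs through ocean freight to the destination port, but not insurance.
CIF value = CFR price + insurance = 233757.34 + 280.76 = 234038.10
Ad valorem component: 234038.10 × 10.7% = 25042.08
Specific component: 20137 × 2.21 = 44502.77
Import duty = 25042.08 + 44502.77 = 69544.85
Buyer bears: insurance 280.76 + destination terminal 918.01 + brokerage 517.00 + duty 69544.85 = 71260.62
Landed cost = invoice 233757.34 + 71260.62 = 305017.96

Total landed cost: GBP 305017.96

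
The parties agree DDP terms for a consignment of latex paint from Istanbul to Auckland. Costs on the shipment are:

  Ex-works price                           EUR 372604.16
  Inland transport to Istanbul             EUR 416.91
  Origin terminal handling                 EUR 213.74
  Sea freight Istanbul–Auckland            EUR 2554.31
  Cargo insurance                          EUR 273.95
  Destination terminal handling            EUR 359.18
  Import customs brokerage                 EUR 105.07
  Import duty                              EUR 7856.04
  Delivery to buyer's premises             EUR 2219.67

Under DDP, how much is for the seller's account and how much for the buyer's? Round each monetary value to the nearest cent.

Seller: EUR 386603.03; buyer: EUR 0.00

DDP: the seller bears all costs including import duty.
Seller's account: goods 372604.16 + inland to port 416.91 + origin terminal 213.74 + freight 2554.31 + insurance 273.95 + destination terminal 359.18 + brokerage 105.07 + duty 7856.04 + delivery 2219.67 = 386603.03
Buyer's account: 0.00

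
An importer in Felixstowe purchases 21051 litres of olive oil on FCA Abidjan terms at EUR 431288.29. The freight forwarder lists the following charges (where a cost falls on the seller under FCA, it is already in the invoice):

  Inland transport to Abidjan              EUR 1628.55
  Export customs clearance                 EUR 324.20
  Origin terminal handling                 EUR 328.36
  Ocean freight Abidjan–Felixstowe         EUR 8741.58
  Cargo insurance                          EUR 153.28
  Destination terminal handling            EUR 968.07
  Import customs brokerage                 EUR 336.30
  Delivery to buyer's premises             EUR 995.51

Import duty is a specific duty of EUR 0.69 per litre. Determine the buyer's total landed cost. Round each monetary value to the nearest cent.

FCA: the seller delivers export-cleared goods to the carrier; the buyer bears costs from that point.
Already in the invoice (seller's account under FCA): inland to port, export clearance — exclude.
CIF value = FCA price + origin terminal + freight + insurance = 431288.29 + 328.36 + 8741.58 + 153.28 = 440511.51
Import duty = 21051 × 0.69 = 14525.19
Buyer bears: origin terminal 328.36 + freight 8741.58 + insurance 153.28 + destination terminal 968.07 + brokerage 336.30 + delivery 995.51 + duty 14525.19 = 26048.29
Landed cost = invoice 431288.29 + 26048.29 = 457336.58

Total landed cost: EUR 457336.58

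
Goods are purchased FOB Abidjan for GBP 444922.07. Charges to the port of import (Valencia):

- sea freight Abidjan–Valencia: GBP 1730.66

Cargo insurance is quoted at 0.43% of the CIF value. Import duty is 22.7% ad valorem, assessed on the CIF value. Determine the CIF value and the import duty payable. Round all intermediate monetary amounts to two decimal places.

CIF value: GBP 448581.63; import duty: GBP 101828.03

Let C be the CIF value. C = FOB price + freight + 0.43% × C
C − 0.43% × C = 444922.07 + 1730.66
0.9957 × C = 446652.73
C = 446652.73 / 0.9957 = 448581.63
Insurance premium = 0.43% × 448581.63 = 1928.90
Import duty = 448581.63 × 22.7% = 101828.03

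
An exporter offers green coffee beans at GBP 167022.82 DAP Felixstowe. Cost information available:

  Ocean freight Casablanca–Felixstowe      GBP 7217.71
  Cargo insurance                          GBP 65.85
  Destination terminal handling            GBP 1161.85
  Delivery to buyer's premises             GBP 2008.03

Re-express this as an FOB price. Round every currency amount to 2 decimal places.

From DAP to FOB, the seller no longer bears: freight, insurance, destination terminal, delivery.
FOB price = 167022.82 − 7217.71 − 65.85 − 1161.85 − 2008.03 = 156569.38

FOB price: GBP 156569.38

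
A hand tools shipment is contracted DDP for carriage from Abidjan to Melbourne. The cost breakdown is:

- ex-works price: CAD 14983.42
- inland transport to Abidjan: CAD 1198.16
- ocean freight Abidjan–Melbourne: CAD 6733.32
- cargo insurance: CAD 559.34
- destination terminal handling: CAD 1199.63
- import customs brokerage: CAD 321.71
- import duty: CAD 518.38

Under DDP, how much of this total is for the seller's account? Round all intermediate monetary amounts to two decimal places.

DDP: the seller bears all costs including import duty.
Seller's account: goods 14983.42 + inland to port 1198.16 + freight 6733.32 + insurance 559.34 + destination terminal 1199.63 + brokerage 321.71 + duty 518.38 = 25513.96
Buyer's account: 0.00

Seller's account: CAD 25513.96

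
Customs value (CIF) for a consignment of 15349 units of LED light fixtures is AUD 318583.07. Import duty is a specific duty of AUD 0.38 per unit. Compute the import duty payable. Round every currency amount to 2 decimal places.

Import duty: AUD 5832.62

Import duty = 15349 × 0.38 = 5832.62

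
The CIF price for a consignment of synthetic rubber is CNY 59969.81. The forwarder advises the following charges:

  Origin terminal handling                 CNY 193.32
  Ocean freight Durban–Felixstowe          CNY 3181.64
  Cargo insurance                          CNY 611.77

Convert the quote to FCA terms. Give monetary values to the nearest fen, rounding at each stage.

FCA price: CNY 55983.08

From CIF to FCA, the seller no longer bears: origin terminal, freight, insurance.
FCA price = 59969.81 − 193.32 − 3181.64 − 611.77 = 55983.08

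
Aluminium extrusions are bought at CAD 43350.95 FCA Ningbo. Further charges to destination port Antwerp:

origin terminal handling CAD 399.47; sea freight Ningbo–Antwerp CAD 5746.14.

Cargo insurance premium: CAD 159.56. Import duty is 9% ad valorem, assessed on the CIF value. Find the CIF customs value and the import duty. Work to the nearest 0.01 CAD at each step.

CIF = FCA price + pre-shipment costs + freight + insurance
CIF = 43350.95 + 399.47 + 5746.14 + 159.56 = 49656.12
Import duty = 49656.12 × 9% = 4469.05

CIF value: CAD 49656.12; import duty: CAD 4469.05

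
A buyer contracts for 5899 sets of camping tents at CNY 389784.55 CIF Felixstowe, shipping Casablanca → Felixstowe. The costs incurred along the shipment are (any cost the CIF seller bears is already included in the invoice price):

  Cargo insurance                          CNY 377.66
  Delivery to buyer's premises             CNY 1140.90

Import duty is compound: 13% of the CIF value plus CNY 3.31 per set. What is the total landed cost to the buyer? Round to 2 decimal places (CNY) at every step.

Total landed cost: CNY 461123.13

CIF: the seller pays costs through ocean freight and marine insurance to the destination port.
Already in the invoice (seller's account under CIF): insurance — exclude.
The CIF price already equals the CIF value: 389784.55
Ad valorem component: 389784.55 × 13% = 50671.99
Specific component: 5899 × 3.31 = 19525.69
Import duty = 50671.99 + 19525.69 = 70197.68
Buyer bears: delivery 1140.90 + duty 70197.68 = 71338.58
Landed cost = invoice 389784.55 + 71338.58 = 461123.13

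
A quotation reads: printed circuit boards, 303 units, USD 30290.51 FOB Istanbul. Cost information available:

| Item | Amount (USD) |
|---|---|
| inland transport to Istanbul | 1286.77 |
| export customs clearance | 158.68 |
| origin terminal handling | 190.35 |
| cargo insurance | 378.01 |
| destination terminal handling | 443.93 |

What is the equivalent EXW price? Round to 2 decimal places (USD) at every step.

EXW price: USD 28654.71

Not relevant to the conversion: insurance, destination terminal — on the buyer under both terms; not part of either seller's price.
From FOB to EXW, the seller no longer bears: inland to port, export clearance, origin terminal.
EXW price = 30290.51 − 1286.77 − 158.68 − 190.35 = 28654.71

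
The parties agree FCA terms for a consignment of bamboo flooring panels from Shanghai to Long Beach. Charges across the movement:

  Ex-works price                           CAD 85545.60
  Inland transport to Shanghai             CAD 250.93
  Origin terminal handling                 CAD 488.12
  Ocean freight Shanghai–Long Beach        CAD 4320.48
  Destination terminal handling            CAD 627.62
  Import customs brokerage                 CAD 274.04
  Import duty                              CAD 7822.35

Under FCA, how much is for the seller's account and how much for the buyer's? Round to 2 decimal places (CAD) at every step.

FCA: the seller delivers export-cleared goods to the carrier; the buyer bears costs from that point.
Seller's account: goods 85545.60 + inland to port 250.93 = 85796.53
Buyer's account: origin terminal 488.12 + freight 4320.48 + destination terminal 627.62 + brokerage 274.04 + duty 7822.35 = 13532.61

Seller: CAD 85796.53; buyer: CAD 13532.61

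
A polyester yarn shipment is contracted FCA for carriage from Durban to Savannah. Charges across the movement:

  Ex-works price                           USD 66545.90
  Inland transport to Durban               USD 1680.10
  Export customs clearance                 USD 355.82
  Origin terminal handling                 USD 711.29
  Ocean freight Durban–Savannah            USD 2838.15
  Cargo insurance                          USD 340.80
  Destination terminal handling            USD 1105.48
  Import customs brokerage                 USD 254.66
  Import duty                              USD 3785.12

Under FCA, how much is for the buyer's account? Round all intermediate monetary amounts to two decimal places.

FCA: the seller delivers export-cleared goods to the carrier; the buyer bears costs from that point.
Seller's account: goods 66545.90 + inland to port 1680.10 + export clearance 355.82 = 68581.82
Buyer's account: origin terminal 711.29 + freight 2838.15 + insurance 340.80 + destination terminal 1105.48 + brokerage 254.66 + duty 3785.12 = 9035.50

Buyer's account: USD 9035.50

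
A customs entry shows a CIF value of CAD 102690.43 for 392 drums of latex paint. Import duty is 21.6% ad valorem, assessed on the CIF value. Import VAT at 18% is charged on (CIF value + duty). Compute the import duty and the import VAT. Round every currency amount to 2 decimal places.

Import duty = 102690.43 × 21.6% = 22181.13
VAT base = CIF + duty = 102690.43 + 22181.13 = 124871.56
Import VAT = 124871.56 × 18% = 22476.88

Import duty: CAD 22181.13; import VAT: CAD 22476.88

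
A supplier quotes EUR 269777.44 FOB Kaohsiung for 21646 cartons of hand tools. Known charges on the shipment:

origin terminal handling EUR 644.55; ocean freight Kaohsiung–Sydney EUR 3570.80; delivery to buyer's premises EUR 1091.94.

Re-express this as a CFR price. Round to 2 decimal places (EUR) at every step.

CFR price: EUR 273348.24

Not relevant to the conversion: origin terminal — on the seller under both FOB and CFR; already in the FOB price and stays in the CFR price. delivery — on the buyer under both terms; not part of either seller's price.
From FOB to CFR, the seller additionally bears: freight.
CFR price = 269777.44 + 3570.80 = 273348.24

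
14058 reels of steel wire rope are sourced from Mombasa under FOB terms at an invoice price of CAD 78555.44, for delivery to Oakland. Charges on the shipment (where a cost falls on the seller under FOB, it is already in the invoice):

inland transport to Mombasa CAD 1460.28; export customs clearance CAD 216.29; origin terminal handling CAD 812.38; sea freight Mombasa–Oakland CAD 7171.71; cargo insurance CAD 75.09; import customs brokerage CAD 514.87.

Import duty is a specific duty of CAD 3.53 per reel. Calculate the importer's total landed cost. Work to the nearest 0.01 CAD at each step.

FOB: the seller bears costs until goods are on board at the origin port; the buyer bears freight, insurance and all costs thereafter.
Already in the invoice (seller's account under FOB): inland to port, export clearance, origin terminal — exclude.
CIF value = FOB price + freight + insurance = 78555.44 + 7171.71 + 75.09 = 85802.24
Import duty = 14058 × 3.53 = 49624.74
Buyer bears: freight 7171.71 + insurance 75.09 + brokerage 514.87 + duty 49624.74 = 57386.41
Landed cost = invoice 78555.44 + 57386.41 = 135941.85

Total landed cost: CAD 135941.85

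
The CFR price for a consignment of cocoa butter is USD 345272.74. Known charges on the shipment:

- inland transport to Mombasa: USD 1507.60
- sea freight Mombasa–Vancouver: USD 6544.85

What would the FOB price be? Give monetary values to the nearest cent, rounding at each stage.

FOB price: USD 338727.89

Not relevant to the conversion: inland to port — on the seller under both CFR and FOB; already in the CFR price and stays in the FOB price.
From CFR to FOB, the seller no longer bears: freight.
FOB price = 345272.74 − 6544.85 = 338727.89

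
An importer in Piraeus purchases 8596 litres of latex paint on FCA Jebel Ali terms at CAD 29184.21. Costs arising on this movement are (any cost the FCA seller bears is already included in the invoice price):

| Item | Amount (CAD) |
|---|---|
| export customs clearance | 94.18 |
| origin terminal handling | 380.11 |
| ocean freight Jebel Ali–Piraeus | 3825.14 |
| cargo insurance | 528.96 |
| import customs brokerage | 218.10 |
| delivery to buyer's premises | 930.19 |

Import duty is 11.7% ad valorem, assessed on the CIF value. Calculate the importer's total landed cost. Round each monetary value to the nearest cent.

Total landed cost: CAD 39035.17

FCA: the seller delivers export-cleared goods to the carrier; the buyer bears costs from that point.
Already in the invoice (seller's account under FCA): export clearance — exclude.
CIF value = FCA price + origin terminal + freight + insurance = 29184.21 + 380.11 + 3825.14 + 528.96 = 33918.42
Import duty = 33918.42 × 11.7% = 3968.46
Buyer bears: origin terminal 380.11 + freight 3825.14 + insurance 528.96 + brokerage 218.10 + delivery 930.19 + duty 3968.46 = 9850.96
Landed cost = invoice 29184.21 + 9850.96 = 39035.17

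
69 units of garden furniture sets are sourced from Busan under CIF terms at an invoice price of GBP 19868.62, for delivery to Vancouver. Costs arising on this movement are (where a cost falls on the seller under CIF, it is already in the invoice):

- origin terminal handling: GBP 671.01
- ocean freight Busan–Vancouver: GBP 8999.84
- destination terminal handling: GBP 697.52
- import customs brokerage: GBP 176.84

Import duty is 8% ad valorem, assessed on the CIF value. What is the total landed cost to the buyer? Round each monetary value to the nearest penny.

Total landed cost: GBP 22332.47

CIF: the seller pays costs through ocean freight and marine insurance to the destination port.
Already in the invoice (seller's account under CIF): origin terminal, freight — exclude.
The CIF price already equals the CIF value: 19868.62
Import duty = 19868.62 × 8% = 1589.49
Buyer bears: destination terminal 697.52 + brokerage 176.84 + duty 1589.49 = 2463.85
Landed cost = invoice 19868.62 + 2463.85 = 22332.47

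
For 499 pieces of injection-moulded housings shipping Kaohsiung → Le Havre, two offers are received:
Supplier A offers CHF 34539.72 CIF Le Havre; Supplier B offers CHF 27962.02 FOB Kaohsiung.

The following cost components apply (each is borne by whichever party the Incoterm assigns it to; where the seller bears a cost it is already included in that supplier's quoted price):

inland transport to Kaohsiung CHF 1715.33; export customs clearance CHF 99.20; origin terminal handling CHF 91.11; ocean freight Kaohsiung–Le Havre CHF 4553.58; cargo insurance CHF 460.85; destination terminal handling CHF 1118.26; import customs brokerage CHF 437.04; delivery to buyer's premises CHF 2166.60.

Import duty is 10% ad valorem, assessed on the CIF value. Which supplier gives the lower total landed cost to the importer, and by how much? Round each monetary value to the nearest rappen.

Supplier A (CIF):
The CIF price already equals the CIF value: 34539.72
Import duty = 34539.72 × 10% = 3453.97
Buyer bears (A): 1118.26 + 437.04 + 2166.60 = 3721.90
Landed cost (A) = invoice 34539.72 + 3721.90 + duty 3453.97 = 41715.59
Supplier B (FOB):
CIF value = FOB price + freight + insurance = 27962.02 + 4553.58 + 460.85 = 32976.45
Import duty = 32976.45 × 10% = 3297.65
Buyer bears (B): 4553.58 + 460.85 + 1118.26 + 437.04 + 2166.60 = 8736.33
Landed cost (B) = invoice 27962.02 + 8736.33 + duty 3297.65 = 39996.00
Difference = |41715.59 − 39996.00| = 1719.59

Supplier B is cheaper by CHF 1719.59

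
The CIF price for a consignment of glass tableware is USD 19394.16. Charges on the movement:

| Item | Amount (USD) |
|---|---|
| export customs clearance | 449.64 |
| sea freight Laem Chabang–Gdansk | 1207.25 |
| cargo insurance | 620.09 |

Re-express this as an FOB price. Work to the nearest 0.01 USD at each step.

FOB price: USD 17566.82

Not relevant to the conversion: export clearance — on the seller under both CIF and FOB; already in the CIF price and stays in the FOB price.
From CIF to FOB, the seller no longer bears: freight, insurance.
FOB price = 19394.16 − 1207.25 − 620.09 = 17566.82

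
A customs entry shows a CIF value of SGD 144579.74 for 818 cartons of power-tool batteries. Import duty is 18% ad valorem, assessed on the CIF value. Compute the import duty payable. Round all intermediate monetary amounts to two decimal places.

Import duty = 144579.74 × 18% = 26024.35

Import duty: SGD 26024.35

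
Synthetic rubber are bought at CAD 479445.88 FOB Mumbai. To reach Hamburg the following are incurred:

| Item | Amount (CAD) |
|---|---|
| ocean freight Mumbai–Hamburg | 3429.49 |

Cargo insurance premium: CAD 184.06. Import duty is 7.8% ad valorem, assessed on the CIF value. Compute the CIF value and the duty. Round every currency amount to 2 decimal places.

CIF = FOB price + freight + insurance
CIF = 479445.88 + 3429.49 + 184.06 = 483059.43
Import duty = 483059.43 × 7.8% = 37678.64

CIF value: CAD 483059.43; import duty: CAD 37678.64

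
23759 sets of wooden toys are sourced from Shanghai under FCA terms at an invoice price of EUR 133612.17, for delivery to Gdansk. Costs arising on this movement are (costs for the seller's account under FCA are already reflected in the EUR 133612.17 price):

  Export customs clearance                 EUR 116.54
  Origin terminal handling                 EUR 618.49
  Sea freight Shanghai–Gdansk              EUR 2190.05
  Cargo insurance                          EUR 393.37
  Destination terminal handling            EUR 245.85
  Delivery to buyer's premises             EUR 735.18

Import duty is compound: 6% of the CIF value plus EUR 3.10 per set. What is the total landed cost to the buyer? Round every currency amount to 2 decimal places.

FCA: the seller delivers export-cleared goods to the carrier; the buyer bears costs from that point.
Already in the invoice (seller's account under FCA): export clearance — exclude.
CIF value = FCA price + origin terminal + freight + insurance = 133612.17 + 618.49 + 2190.05 + 393.37 = 136814.08
Ad valorem component: 136814.08 × 6% = 8208.84
Specific component: 23759 × 3.10 = 73652.90
Import duty = 8208.84 + 73652.90 = 81861.74
Buyer bears: origin terminal 618.49 + freight 2190.05 + insurance 393.37 + destination terminal 245.85 + delivery 735.18 + duty 81861.74 = 86044.68
Landed cost = invoice 133612.17 + 86044.68 = 219656.85

Total landed cost: EUR 219656.85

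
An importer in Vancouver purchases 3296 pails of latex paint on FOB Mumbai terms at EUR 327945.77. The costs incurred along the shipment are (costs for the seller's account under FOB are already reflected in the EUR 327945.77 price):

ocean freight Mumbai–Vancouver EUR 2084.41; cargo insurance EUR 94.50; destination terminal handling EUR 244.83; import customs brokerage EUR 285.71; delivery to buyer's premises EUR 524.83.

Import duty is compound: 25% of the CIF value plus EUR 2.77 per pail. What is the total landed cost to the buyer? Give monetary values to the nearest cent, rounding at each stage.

Total landed cost: EUR 422841.14

FOB: the seller bears costs until goods are on board at the origin port; the buyer bears freight, insurance and all costs thereafter.
CIF value = FOB price + freight + insurance = 327945.77 + 2084.41 + 94.50 = 330124.68
Ad valorem component: 330124.68 × 25% = 82531.17
Specific component: 3296 × 2.77 = 9129.92
Import duty = 82531.17 + 9129.92 = 91661.09
Buyer bears: freight 2084.41 + insurance 94.50 + destination terminal 244.83 + brokerage 285.71 + delivery 524.83 + duty 91661.09 = 94895.37
Landed cost = invoice 327945.77 + 94895.37 = 422841.14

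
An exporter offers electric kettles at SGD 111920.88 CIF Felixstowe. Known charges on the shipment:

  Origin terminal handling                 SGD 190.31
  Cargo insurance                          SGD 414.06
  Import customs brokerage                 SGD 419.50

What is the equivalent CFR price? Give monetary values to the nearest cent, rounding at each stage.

Not relevant to the conversion: origin terminal — on the seller under both CIF and CFR; already in the CIF price and stays in the CFR price. brokerage — on the buyer under both terms; not part of either seller's price.
From CIF to CFR, the seller no longer bears: insurance.
CFR price = 111920.88 − 414.06 = 111506.82

CFR price: SGD 111506.82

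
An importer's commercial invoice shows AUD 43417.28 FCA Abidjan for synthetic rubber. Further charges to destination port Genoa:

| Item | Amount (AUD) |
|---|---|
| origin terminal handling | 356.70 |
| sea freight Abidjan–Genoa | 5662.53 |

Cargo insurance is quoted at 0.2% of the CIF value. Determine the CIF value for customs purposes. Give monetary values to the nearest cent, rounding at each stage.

Let C be the CIF value. C = FCA price + pre-shipment costs + freight + 0.2% × C
C − 0.2% × C = 43417.28 + 356.70 + 5662.53
0.998 × C = 49436.51
C = 49436.51 / 0.998 = 49535.58
Insurance premium = 0.2% × 49535.58 = 99.07

CIF value: AUD 49535.58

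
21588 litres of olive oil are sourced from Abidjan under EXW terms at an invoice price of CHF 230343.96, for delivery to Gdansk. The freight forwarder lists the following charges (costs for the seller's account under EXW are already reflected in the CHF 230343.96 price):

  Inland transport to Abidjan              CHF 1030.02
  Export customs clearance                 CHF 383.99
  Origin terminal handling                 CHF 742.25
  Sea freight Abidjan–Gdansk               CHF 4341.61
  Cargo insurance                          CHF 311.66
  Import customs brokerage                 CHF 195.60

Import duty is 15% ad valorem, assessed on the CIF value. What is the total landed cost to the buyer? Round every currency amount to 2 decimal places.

Total landed cost: CHF 272922.11

EXW: the seller makes goods available at their premises; the buyer bears all onward costs.
CIF value = EXW price + inland to port + export clearance + origin terminal + freight + insurance = 230343.96 + 1030.02 + 383.99 + 742.25 + 4341.61 + 311.66 = 237153.49
Import duty = 237153.49 × 15% = 35573.02
Buyer bears: inland to port 1030.02 + export clearance 383.99 + origin terminal 742.25 + freight 4341.61 + insurance 311.66 + brokerage 195.60 + duty 35573.02 = 42578.15
Landed cost = invoice 230343.96 + 42578.15 = 272922.11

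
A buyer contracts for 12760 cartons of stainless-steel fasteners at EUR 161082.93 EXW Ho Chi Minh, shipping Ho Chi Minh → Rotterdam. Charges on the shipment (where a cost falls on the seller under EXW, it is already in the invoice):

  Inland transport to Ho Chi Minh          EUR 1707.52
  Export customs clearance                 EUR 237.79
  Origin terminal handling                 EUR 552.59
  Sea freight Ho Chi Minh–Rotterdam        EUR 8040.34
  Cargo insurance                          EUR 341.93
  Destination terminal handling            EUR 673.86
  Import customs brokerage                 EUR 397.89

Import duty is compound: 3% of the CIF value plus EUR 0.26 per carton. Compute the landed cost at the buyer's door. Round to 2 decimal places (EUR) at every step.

EXW: the seller makes goods available at their premises; the buyer bears all onward costs.
CIF value = EXW price + inland to port + export clearance + origin terminal + freight + insurance = 161082.93 + 1707.52 + 237.79 + 552.59 + 8040.34 + 341.93 = 171963.10
Ad valorem component: 171963.10 × 3% = 5158.89
Specific component: 12760 × 0.26 = 3317.60
Import duty = 5158.89 + 3317.60 = 8476.49
Buyer bears: inland to port 1707.52 + export clearance 237.79 + origin terminal 552.59 + freight 8040.34 + insurance 341.93 + destination terminal 673.86 + brokerage 397.89 + duty 8476.49 = 20428.41
Landed cost = invoice 161082.93 + 20428.41 = 181511.34

Total landed cost: EUR 181511.34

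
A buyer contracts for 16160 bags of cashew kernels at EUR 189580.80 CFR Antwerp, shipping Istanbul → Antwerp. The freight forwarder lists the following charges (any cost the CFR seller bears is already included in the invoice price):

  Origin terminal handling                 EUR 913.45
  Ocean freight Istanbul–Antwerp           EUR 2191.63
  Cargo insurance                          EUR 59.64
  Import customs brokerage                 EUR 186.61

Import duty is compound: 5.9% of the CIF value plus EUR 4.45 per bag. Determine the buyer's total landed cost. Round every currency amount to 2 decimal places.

Total landed cost: EUR 272927.84

CFR: the seller pays costs through ocean freight to the destination port, but not insurance.
Already in the invoice (seller's account under CFR): origin terminal, freight — exclude.
CIF value = CFR price + insurance = 189580.80 + 59.64 = 189640.44
Ad valorem component: 189640.44 × 5.9% = 11188.79
Specific component: 16160 × 4.45 = 71912.00
Import duty = 11188.79 + 71912.00 = 83100.79
Buyer bears: insurance 59.64 + brokerage 186.61 + duty 83100.79 = 83347.04
Landed cost = invoice 189580.80 + 83347.04 = 272927.84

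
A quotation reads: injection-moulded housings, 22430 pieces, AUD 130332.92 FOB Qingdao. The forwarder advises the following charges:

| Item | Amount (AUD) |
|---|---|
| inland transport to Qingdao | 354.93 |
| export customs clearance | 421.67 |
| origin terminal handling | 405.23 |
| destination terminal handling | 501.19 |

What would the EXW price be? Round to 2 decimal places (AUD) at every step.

Not relevant to the conversion: destination terminal — on the buyer under both terms; not part of either seller's price.
From FOB to EXW, the seller no longer bears: inland to port, export clearance, origin terminal.
EXW price = 130332.92 − 354.93 − 421.67 − 405.23 = 129151.09

EXW price: AUD 129151.09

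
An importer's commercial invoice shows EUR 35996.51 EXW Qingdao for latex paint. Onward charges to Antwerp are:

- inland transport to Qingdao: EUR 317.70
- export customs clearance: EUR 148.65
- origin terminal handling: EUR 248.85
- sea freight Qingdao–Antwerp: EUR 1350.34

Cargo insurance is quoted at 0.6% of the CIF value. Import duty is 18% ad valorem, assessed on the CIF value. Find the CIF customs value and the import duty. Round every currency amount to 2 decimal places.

CIF value: EUR 38291.80; import duty: EUR 6892.52

Let C be the CIF value. C = EXW price + pre-shipment costs + freight + 0.6% × C
C − 0.6% × C = 35996.51 + 317.70 + 148.65 + 248.85 + 1350.34
0.994 × C = 38062.05
C = 38062.05 / 0.994 = 38291.80
Insurance premium = 0.6% × 38291.80 = 229.75
Import duty = 38291.80 × 18% = 6892.52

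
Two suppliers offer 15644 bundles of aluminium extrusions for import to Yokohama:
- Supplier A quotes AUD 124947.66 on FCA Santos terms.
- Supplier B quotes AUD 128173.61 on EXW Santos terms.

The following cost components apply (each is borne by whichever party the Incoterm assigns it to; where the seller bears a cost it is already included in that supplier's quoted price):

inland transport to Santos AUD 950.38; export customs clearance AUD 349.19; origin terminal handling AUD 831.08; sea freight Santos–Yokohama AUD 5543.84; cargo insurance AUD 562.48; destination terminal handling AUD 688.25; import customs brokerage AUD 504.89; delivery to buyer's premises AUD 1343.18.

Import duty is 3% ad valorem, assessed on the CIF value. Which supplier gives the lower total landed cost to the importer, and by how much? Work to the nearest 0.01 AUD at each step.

Supplier A (FCA):
CIF value = FCA price + origin terminal + freight + insurance = 124947.66 + 831.08 + 5543.84 + 562.48 = 131885.06
Import duty = 131885.06 × 3% = 3956.55
Buyer bears (A): 831.08 + 5543.84 + 562.48 + 688.25 + 504.89 + 1343.18 = 9473.72
Landed cost (A) = invoice 124947.66 + 9473.72 + duty 3956.55 = 138377.93
Supplier B (EXW):
CIF value = EXW price + inland to port + export clearance + origin terminal + freight + insurance = 128173.61 + 950.38 + 349.19 + 831.08 + 5543.84 + 562.48 = 136410.58
Import duty = 136410.58 × 3% = 4092.32
Buyer bears (B): 950.38 + 349.19 + 831.08 + 5543.84 + 562.48 + 688.25 + 504.89 + 1343.18 = 10773.29
Landed cost (B) = invoice 128173.61 + 10773.29 + duty 4092.32 = 143039.22
Difference = |138377.93 − 143039.22| = 4661.29

Supplier A is cheaper by AUD 4661.29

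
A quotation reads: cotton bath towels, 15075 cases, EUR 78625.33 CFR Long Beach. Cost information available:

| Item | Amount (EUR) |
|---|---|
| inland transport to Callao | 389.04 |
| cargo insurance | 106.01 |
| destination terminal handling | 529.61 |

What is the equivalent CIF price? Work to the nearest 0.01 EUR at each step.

Not relevant to the conversion: inland to port — on the seller under both CFR and CIF; already in the CFR price and stays in the CIF price. destination terminal — on the buyer under both terms; not part of either seller's price.
From CFR to CIF, the seller additionally bears: insurance.
CIF price = 78625.33 + 106.01 = 78731.34

CIF price: EUR 78731.34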